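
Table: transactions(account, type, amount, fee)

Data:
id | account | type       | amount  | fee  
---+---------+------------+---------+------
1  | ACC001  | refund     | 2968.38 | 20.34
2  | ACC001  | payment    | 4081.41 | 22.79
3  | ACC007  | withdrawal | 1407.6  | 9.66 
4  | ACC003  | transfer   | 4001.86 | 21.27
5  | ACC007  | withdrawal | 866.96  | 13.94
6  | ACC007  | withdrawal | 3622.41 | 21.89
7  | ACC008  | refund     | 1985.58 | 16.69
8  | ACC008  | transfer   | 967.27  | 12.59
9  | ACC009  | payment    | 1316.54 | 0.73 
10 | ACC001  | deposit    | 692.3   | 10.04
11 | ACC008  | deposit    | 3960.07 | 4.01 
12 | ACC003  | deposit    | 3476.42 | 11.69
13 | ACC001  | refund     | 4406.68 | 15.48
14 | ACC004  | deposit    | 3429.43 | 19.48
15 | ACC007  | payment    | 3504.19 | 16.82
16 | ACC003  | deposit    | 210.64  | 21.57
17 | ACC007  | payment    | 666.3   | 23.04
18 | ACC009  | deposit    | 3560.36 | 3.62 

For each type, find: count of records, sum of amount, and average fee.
SELECT type,
       COUNT(*) as cnt,
       SUM(amount) as total_amount,
       AVG(fee) as avg_fee
FROM transactions
GROUP BY type

Result:
  deposit: 6 records, 15329.22 total amount, 11.74 avg fee
  payment: 4 records, 9568.44 total amount, 15.85 avg fee
  refund: 3 records, 9360.64 total amount, 17.50 avg fee
  transfer: 2 records, 4969.13 total amount, 16.93 avg fee
  withdrawal: 3 records, 5896.97 total amount, 15.16 avg fee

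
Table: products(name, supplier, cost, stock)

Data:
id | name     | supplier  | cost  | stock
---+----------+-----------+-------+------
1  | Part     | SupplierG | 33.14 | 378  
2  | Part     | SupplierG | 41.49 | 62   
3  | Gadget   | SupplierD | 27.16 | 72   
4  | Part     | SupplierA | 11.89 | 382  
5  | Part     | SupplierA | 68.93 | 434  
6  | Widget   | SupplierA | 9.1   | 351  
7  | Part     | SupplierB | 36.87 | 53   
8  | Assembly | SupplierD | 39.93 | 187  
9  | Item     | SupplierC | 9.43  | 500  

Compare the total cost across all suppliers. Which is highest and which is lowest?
SELECT supplier, SUM(cost)
FROM products
GROUP BY supplier
ORDER BY SUM(cost)

All groups:
  SupplierC: 9.43
  SupplierB: 36.87
  SupplierD: 67.09
  SupplierG: 74.63
  SupplierA: 89.92

Highest: SupplierA (89.92)
Lowest: SupplierC (9.43)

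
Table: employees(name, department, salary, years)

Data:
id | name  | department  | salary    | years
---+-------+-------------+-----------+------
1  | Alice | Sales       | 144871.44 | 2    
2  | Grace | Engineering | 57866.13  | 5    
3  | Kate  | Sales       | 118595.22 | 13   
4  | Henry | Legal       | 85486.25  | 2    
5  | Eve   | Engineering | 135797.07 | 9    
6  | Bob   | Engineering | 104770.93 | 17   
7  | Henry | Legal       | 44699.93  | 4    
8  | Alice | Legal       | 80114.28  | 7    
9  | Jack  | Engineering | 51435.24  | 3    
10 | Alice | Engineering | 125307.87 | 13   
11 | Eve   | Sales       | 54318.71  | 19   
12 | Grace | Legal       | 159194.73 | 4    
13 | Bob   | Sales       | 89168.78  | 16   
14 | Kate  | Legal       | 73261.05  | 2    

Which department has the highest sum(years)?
SELECT department, SUM(years) as val
FROM employees
GROUP BY department
ORDER BY val DESC
LIMIT 1

Result: Sales with sum(years) = 50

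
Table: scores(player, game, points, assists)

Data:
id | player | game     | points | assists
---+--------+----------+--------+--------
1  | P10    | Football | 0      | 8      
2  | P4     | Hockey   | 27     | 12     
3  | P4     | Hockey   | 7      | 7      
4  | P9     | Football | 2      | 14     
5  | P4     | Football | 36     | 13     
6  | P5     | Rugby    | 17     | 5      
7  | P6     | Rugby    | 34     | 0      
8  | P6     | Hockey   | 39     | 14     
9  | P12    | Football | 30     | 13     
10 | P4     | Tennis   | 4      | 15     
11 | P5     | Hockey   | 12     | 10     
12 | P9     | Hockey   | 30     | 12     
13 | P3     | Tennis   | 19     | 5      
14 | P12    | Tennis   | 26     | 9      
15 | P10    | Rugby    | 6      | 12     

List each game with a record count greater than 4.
SELECT game, COUNT(*) as cnt
FROM scores
GROUP BY game
HAVING COUNT(*) > 4

Result:
  Hockey: 5

Note: HAVING filters groups after aggregation, WHERE filters rows before.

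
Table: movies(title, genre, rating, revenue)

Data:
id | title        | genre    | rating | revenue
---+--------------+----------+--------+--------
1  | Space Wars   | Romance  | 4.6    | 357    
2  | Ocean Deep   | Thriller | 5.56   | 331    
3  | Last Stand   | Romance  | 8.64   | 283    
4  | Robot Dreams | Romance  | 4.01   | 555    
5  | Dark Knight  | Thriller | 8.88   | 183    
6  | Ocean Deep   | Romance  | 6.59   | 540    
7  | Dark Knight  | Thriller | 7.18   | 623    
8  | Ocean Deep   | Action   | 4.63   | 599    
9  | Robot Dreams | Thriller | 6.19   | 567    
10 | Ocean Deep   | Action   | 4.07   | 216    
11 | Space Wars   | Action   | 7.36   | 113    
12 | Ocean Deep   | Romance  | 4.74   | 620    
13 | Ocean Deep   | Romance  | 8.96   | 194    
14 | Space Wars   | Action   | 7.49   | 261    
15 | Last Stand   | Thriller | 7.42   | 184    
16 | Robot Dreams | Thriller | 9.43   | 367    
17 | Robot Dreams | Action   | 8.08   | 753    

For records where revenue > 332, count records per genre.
SELECT genre, COUNT(*)
FROM movies
WHERE revenue > 332
GROUP BY genre

Note: WHERE filters rows before grouping.

Result:
  Action: 2
  Romance: 4
  Thriller: 3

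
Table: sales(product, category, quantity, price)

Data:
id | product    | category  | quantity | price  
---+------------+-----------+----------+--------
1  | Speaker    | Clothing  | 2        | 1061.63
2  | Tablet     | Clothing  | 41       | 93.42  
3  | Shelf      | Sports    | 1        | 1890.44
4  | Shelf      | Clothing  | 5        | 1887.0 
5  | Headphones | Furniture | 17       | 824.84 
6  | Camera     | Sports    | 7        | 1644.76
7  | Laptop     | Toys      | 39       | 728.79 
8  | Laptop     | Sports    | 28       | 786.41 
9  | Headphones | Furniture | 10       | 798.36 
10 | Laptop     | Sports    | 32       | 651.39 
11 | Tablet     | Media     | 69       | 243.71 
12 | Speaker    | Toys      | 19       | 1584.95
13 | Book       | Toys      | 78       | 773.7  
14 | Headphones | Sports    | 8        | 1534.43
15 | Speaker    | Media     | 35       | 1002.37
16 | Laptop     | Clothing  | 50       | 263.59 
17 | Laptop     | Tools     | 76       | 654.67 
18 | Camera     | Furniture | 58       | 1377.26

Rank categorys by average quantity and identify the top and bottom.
SELECT category, AVG(quantity)
FROM sales
GROUP BY category
ORDER BY AVG(quantity)

All groups:
  Sports: 15.20
  Clothing: 24.50
  Furniture: 28.33
  Toys: 45.33
  Media: 52.00
  Tools: 76.00

Highest: Tools (76.00)
Lowest: Sports (15.20)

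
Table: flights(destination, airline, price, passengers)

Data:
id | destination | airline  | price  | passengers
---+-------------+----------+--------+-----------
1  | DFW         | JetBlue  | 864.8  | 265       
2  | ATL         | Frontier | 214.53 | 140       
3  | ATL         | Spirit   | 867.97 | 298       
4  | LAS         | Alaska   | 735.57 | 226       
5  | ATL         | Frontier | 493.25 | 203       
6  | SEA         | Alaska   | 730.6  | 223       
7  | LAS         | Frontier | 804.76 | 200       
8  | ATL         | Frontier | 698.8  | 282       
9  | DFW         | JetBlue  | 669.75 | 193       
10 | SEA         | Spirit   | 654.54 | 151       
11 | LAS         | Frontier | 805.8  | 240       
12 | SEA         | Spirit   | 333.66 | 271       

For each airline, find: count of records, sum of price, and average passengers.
SELECT airline,
       COUNT(*) as cnt,
       SUM(price) as total_price,
       AVG(passengers) as avg_passengers
FROM flights
GROUP BY airline

Result:
  Alaska: 2 records, 1466.17 total price, 224.50 avg passengers
  Frontier: 5 records, 3017.14 total price, 213.00 avg passengers
  JetBlue: 2 records, 1534.55 total price, 229.00 avg passengers
  Spirit: 3 records, 1856.17 total price, 240.00 avg passengers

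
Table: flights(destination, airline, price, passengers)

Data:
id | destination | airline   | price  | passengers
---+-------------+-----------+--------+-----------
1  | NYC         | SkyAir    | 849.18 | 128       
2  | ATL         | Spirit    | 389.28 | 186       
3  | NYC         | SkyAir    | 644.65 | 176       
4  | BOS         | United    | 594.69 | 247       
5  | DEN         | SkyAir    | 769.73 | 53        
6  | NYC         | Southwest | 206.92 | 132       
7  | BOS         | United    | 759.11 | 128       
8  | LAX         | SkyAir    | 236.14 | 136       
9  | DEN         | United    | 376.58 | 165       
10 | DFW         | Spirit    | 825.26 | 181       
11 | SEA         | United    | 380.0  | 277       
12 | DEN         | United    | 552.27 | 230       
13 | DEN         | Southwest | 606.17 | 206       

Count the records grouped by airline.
SELECT airline, COUNT(*) as count
FROM flights
GROUP BY airline

Result:
  SkyAir: 4
  Southwest: 2
  Spirit: 2
  United: 5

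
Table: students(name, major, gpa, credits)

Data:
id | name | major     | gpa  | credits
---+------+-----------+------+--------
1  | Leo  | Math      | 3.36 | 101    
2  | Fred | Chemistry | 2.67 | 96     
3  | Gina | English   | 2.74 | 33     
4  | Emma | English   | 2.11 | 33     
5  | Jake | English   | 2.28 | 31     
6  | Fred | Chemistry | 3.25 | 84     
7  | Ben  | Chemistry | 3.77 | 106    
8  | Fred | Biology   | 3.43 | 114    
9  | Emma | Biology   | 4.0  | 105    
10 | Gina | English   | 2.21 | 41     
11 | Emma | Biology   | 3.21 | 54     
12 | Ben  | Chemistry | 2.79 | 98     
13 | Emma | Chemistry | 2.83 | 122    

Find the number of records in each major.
SELECT major, COUNT(*) as count
FROM students
GROUP BY major

Result:
  Biology: 3
  Chemistry: 5
  English: 4
  Math: 1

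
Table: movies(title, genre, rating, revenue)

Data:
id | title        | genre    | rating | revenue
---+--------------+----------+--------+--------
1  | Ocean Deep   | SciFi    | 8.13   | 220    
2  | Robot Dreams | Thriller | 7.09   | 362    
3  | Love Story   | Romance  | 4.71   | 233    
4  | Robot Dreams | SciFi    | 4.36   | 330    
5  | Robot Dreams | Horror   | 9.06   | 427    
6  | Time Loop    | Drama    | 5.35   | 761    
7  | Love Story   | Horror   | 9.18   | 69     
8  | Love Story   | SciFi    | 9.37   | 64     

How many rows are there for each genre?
SELECT genre, COUNT(*) as count
FROM movies
GROUP BY genre

Result:
  Drama: 1
  Horror: 2
  Romance: 1
  SciFi: 3
  Thriller: 1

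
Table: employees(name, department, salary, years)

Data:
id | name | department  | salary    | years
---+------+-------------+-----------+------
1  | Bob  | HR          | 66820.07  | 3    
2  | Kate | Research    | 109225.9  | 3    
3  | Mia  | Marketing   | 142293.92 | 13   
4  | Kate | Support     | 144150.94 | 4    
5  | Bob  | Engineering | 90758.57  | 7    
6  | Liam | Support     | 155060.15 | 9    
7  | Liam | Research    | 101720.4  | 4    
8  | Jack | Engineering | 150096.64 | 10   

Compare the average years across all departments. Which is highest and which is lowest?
SELECT department, AVG(years)
FROM employees
GROUP BY department
ORDER BY AVG(years)

All groups:
  HR: 3.00
  Research: 3.50
  Support: 6.50
  Engineering: 8.50
  Marketing: 13.00

Highest: Marketing (13.00)
Lowest: HR (3.00)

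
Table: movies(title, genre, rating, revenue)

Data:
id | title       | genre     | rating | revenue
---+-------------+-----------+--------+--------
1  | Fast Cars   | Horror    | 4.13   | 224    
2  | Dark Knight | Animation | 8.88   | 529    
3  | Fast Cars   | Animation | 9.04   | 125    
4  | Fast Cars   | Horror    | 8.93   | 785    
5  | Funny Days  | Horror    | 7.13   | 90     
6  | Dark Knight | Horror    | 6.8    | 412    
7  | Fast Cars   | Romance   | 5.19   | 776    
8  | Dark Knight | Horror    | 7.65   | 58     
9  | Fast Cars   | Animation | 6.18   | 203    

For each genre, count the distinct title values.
SELECT genre, COUNT(DISTINCT title)
FROM movies
GROUP BY genre

Result:
  Animation: 2 distinct
  Horror: 3 distinct
  Romance: 1 distinct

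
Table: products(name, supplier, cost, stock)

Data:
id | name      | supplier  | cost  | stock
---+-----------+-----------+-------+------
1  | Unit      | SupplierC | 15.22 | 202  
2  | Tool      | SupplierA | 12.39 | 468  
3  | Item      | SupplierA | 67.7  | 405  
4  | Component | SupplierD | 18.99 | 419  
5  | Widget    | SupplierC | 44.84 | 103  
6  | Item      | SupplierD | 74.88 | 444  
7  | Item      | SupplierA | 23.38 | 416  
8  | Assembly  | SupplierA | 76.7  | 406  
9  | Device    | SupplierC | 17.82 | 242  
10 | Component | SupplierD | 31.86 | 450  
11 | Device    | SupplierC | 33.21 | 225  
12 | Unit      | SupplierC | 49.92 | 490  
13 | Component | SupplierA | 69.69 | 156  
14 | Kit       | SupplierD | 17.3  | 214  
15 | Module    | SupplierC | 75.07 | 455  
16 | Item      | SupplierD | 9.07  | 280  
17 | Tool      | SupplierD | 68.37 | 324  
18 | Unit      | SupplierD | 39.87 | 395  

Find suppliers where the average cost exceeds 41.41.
SELECT supplier, AVG(cost)
FROM products
GROUP BY supplier
HAVING AVG(cost) > 41.41

Result:
  SupplierA: avg=49.97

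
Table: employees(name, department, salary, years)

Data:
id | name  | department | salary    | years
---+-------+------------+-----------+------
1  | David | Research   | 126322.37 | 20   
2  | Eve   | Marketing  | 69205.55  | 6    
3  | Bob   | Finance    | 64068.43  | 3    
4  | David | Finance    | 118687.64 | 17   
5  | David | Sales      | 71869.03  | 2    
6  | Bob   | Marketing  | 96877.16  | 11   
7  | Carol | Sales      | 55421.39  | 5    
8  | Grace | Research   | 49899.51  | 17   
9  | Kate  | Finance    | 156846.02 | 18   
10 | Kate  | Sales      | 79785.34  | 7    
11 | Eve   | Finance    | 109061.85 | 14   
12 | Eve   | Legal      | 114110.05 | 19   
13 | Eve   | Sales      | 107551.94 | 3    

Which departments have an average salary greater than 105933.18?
SELECT department, AVG(salary)
FROM employees
GROUP BY department
HAVING AVG(salary) > 105933.18

Result:
  Finance: avg=112165.99
  Legal: avg=114110.05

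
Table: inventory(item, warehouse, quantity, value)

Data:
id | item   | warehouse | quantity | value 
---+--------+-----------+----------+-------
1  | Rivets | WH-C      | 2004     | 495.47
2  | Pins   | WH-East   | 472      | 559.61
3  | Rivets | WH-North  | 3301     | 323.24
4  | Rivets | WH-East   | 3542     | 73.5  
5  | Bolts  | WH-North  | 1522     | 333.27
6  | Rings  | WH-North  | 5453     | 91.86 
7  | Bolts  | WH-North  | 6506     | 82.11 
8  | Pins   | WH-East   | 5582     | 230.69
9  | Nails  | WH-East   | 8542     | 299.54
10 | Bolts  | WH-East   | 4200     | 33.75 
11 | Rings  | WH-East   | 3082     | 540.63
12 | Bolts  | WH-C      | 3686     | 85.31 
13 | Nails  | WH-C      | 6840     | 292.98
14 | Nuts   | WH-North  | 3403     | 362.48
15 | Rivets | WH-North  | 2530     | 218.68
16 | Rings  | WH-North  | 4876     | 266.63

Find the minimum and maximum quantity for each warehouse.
SELECT warehouse, MIN(quantity), MAX(quantity)
FROM inventory
GROUP BY warehouse

Result:
  WH-C: min=2004, max=6840
  WH-East: min=472, max=8542
  WH-North: min=1522, max=6506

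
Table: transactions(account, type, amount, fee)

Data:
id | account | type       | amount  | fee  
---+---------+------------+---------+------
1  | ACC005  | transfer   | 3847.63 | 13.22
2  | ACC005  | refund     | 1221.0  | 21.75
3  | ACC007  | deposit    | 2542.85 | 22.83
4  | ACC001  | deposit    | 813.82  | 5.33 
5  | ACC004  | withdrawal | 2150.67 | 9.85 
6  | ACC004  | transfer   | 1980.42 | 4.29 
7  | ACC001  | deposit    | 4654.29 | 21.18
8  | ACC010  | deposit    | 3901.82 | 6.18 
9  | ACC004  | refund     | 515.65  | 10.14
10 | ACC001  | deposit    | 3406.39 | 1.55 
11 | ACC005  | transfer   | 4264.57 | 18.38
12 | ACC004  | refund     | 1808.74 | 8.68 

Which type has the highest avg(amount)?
SELECT type, AVG(amount) as val
FROM transactions
GROUP BY type
ORDER BY val DESC
LIMIT 1

Result: transfer with avg(amount) = 3364.21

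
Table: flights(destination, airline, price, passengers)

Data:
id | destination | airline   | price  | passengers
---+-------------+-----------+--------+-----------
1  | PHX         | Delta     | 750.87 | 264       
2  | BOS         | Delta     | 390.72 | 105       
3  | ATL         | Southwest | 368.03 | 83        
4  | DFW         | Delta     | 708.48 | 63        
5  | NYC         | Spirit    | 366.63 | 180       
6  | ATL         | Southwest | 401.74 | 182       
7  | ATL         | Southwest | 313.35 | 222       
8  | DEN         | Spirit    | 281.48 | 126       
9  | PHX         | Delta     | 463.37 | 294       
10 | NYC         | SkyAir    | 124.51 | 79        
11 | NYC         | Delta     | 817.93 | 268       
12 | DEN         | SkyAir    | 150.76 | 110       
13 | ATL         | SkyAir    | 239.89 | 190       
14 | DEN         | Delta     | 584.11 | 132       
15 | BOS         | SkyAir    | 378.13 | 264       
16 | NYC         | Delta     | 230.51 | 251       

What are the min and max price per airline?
SELECT airline, MIN(price), MAX(price)
FROM flights
GROUP BY airline

Result:
  Delta: min=230.51, max=817.93
  SkyAir: min=124.51, max=378.13
  Southwest: min=313.35, max=401.74
  Spirit: min=281.48, max=366.63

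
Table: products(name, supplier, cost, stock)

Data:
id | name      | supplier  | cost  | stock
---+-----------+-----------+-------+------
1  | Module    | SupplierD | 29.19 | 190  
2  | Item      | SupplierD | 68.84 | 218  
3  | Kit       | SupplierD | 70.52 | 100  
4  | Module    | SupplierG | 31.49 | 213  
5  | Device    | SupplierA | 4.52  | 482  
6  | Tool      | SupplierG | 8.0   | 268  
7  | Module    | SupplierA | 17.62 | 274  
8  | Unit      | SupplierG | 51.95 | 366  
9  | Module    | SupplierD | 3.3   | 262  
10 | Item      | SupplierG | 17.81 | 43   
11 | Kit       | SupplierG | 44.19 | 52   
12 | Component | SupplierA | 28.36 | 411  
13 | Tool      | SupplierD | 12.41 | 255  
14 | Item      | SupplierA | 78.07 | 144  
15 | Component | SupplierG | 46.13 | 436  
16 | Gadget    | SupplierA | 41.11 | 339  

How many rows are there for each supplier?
SELECT supplier, COUNT(*) as count
FROM products
GROUP BY supplier

Result:
  SupplierA: 5
  SupplierD: 5
  SupplierG: 6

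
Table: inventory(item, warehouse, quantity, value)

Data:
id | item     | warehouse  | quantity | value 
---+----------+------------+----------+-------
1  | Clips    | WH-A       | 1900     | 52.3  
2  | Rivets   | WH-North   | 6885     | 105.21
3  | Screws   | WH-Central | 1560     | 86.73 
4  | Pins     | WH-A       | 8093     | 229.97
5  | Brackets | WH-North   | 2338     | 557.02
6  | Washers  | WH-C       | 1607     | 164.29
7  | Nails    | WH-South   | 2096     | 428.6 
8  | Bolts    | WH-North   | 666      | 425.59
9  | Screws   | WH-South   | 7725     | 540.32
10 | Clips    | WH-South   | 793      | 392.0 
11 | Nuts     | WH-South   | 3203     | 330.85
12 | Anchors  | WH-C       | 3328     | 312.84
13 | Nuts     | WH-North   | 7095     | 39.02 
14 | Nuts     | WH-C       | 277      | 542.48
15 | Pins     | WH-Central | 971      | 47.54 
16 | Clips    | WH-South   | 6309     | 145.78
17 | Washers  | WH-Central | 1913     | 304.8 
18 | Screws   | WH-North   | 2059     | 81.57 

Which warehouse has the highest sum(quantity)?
SELECT warehouse, SUM(quantity) as val
FROM inventory
GROUP BY warehouse
ORDER BY val DESC
LIMIT 1

Result: WH-South with sum(quantity) = 20126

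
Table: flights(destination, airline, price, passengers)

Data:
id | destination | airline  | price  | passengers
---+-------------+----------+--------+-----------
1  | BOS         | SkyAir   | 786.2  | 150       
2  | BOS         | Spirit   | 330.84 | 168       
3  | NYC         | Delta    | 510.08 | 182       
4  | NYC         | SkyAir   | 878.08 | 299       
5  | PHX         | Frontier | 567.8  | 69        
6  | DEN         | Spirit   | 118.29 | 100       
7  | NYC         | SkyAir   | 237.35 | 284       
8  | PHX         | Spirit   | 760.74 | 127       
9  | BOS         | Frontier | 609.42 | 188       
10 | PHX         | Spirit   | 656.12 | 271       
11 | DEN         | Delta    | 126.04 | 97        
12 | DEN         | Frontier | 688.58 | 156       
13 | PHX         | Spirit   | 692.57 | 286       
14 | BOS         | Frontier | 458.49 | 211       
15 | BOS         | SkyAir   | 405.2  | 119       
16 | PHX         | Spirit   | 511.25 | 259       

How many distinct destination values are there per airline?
SELECT airline, COUNT(DISTINCT destination)
FROM flights
GROUP BY airline

Result:
  Delta: 2 distinct
  Frontier: 3 distinct
  SkyAir: 2 distinct
  Spirit: 3 distinct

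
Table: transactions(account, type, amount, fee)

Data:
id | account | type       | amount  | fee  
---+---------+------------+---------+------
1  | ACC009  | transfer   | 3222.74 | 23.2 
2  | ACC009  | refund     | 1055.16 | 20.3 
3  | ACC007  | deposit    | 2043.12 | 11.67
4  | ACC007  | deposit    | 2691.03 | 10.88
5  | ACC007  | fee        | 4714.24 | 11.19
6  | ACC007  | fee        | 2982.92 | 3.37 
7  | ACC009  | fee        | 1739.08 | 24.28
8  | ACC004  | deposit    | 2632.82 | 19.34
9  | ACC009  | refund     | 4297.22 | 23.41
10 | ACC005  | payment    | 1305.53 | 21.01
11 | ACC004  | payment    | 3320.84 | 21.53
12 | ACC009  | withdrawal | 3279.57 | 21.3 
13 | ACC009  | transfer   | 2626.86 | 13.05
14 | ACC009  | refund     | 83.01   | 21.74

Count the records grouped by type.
SELECT type, COUNT(*) as count
FROM transactions
GROUP BY type

Result:
  deposit: 3
  fee: 3
  payment: 2
  refund: 3
  transfer: 2
  withdrawal: 1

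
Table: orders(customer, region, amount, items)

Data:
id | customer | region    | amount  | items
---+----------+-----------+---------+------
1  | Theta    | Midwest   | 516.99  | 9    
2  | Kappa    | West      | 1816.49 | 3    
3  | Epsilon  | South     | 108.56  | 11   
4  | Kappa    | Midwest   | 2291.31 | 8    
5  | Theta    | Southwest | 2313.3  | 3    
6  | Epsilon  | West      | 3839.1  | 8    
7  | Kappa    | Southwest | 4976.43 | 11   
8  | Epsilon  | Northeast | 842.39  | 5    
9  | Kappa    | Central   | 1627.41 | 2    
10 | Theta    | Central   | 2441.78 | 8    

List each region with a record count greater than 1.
SELECT region, COUNT(*) as cnt
FROM orders
GROUP BY region
HAVING COUNT(*) > 1

Result:
  Central: 2
  Midwest: 2
  Southwest: 2
  West: 2

Note: HAVING filters groups after aggregation, WHERE filters rows before.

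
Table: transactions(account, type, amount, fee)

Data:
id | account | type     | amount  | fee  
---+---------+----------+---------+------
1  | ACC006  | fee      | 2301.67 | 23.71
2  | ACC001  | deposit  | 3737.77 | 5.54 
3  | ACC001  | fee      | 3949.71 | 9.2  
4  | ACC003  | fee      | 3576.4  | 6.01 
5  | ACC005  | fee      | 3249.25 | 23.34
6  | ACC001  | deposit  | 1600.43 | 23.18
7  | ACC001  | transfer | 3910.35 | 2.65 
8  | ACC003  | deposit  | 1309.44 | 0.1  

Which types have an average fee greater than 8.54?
SELECT type, AVG(fee)
FROM transactions
GROUP BY type
HAVING AVG(fee) > 8.54

Result:
  deposit: avg=9.61
  fee: avg=15.57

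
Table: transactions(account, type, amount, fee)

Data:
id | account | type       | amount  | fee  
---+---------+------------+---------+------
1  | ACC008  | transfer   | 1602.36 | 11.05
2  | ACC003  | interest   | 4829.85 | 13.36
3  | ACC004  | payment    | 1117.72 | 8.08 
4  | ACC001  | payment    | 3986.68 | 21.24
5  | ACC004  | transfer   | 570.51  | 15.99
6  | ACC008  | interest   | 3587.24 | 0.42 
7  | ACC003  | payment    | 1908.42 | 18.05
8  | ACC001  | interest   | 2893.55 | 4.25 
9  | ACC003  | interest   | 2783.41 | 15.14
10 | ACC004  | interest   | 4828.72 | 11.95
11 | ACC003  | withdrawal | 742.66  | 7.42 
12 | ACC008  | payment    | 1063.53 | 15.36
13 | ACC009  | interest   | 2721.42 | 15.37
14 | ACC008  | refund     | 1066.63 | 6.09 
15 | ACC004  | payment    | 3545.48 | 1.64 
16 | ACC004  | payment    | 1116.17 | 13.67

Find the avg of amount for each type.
SELECT type, AVG(amount) as result
FROM transactions
GROUP BY type

Result:
  interest: 3607.37
  payment: 2123.00
  refund: 1066.63
  transfer: 1086.44
  withdrawal: 742.66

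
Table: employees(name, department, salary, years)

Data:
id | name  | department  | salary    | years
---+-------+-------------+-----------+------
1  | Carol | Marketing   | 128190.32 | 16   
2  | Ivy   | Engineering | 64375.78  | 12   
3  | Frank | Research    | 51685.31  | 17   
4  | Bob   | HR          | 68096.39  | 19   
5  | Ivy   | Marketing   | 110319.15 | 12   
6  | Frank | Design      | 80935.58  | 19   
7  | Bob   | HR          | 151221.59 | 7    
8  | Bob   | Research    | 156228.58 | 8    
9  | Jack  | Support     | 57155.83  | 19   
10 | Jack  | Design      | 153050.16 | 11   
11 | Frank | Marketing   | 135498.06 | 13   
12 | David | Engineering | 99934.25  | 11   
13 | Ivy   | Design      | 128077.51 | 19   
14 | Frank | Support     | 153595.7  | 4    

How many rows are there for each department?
SELECT department, COUNT(*) as count
FROM employees
GROUP BY department

Result:
  Design: 3
  Engineering: 2
  HR: 2
  Marketing: 3
  Research: 2
  Support: 2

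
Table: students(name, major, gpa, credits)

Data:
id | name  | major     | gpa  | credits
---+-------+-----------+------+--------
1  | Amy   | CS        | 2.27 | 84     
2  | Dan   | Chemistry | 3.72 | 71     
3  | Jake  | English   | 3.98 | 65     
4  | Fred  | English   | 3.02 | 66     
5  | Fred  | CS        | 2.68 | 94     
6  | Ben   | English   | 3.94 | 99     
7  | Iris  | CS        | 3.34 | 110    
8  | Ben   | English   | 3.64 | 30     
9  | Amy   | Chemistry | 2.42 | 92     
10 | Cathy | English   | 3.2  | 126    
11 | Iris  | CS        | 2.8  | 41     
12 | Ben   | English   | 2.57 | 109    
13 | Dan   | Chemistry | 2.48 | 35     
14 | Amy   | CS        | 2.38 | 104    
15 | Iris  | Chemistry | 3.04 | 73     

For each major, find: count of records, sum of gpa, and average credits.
SELECT major,
       COUNT(*) as cnt,
       SUM(gpa) as total_gpa,
       AVG(credits) as avg_credits
FROM students
GROUP BY major

Result:
  CS: 5 records, 13.47 total gpa, 86.60 avg credits
  Chemistry: 4 records, 11.66 total gpa, 67.75 avg credits
  English: 6 records, 20.35 total gpa, 82.50 avg credits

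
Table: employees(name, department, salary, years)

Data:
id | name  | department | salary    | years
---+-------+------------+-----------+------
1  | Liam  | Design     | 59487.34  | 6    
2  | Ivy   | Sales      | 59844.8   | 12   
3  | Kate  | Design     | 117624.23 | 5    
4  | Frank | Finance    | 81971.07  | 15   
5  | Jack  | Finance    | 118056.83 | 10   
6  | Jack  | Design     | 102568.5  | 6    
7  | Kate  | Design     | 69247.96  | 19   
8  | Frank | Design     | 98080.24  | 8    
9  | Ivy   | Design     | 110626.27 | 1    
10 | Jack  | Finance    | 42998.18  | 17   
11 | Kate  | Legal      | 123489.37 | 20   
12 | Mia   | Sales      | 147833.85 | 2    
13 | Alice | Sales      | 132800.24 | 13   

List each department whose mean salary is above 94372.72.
SELECT department, AVG(salary)
FROM employees
GROUP BY department
HAVING AVG(salary) > 94372.72

Result:
  Legal: avg=123489.37
  Sales: avg=113492.96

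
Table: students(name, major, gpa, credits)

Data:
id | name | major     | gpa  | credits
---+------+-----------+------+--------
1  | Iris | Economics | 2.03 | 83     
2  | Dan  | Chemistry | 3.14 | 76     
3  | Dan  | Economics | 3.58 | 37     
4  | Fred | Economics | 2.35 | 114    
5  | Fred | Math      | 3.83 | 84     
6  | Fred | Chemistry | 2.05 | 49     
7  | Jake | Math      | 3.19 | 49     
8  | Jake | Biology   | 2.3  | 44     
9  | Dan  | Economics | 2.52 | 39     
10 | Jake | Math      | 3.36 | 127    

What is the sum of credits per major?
SELECT major, SUM(credits) as result
FROM students
GROUP BY major

Result:
  Biology: 44
  Chemistry: 125
  Economics: 273
  Math: 260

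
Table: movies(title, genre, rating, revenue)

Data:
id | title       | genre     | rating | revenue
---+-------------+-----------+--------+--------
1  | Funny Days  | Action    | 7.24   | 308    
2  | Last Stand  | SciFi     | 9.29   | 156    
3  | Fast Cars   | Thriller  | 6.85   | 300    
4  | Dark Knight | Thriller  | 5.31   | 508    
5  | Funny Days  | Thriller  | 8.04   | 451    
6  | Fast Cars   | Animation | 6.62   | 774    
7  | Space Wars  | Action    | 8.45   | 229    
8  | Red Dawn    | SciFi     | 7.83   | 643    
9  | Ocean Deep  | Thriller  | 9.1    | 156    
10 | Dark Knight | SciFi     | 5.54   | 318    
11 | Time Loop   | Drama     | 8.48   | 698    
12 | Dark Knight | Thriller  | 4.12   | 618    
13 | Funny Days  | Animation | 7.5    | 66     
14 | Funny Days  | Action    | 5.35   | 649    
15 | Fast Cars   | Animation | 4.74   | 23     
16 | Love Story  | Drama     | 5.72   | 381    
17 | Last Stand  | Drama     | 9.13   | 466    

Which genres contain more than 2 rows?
SELECT genre, COUNT(*) as cnt
FROM movies
GROUP BY genre
HAVING COUNT(*) > 2

Result:
  Action: 3
  Animation: 3
  Drama: 3
  SciFi: 3
  Thriller: 5

Note: HAVING filters groups after aggregation, WHERE filters rows before.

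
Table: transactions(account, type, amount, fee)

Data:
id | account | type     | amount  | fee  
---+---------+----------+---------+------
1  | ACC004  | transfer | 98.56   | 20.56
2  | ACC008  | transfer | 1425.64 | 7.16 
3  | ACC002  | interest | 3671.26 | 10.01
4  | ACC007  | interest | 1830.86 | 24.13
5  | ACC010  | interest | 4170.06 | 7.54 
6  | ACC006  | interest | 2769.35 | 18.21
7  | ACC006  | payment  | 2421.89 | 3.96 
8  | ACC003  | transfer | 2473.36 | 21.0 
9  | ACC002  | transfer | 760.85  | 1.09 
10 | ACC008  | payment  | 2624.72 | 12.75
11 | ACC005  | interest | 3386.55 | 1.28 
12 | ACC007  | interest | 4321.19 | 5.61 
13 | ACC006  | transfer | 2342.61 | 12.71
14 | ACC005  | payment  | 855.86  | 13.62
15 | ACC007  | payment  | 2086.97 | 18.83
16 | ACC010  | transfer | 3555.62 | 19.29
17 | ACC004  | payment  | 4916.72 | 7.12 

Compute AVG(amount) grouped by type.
SELECT type, AVG(amount) as result
FROM transactions
GROUP BY type

Result:
  interest: 3358.21
  payment: 2581.23
  transfer: 1776.11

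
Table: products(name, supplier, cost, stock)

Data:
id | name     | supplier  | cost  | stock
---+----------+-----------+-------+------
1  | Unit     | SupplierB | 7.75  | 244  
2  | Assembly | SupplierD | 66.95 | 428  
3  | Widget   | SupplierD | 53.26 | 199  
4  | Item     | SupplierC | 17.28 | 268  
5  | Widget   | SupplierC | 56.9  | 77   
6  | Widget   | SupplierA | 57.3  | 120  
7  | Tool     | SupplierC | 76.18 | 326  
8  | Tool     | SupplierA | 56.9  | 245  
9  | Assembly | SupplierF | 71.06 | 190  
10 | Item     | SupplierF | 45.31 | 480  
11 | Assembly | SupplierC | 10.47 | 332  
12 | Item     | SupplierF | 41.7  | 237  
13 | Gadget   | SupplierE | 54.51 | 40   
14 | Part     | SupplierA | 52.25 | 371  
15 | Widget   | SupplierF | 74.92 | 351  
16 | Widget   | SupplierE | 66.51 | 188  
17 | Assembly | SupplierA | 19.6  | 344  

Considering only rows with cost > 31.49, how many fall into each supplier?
SELECT supplier, COUNT(*)
FROM products
WHERE cost > 31.49
GROUP BY supplier

Note: WHERE filters rows before grouping.

Result:
  SupplierA: 3
  SupplierC: 2
  SupplierD: 2
  SupplierE: 2
  SupplierF: 4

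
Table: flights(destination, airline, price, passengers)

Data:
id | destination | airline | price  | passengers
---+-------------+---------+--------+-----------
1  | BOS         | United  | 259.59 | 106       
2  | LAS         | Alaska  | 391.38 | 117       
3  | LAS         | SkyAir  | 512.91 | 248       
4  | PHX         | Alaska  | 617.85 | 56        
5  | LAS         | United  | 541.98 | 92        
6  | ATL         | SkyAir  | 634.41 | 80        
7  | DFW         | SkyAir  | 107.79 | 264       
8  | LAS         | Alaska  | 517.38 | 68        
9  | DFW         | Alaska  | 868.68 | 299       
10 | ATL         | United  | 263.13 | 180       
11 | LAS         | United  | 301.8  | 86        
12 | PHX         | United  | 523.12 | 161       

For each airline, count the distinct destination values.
SELECT airline, COUNT(DISTINCT destination)
FROM flights
GROUP BY airline

Result:
  Alaska: 3 distinct
  SkyAir: 3 distinct
  United: 4 distinct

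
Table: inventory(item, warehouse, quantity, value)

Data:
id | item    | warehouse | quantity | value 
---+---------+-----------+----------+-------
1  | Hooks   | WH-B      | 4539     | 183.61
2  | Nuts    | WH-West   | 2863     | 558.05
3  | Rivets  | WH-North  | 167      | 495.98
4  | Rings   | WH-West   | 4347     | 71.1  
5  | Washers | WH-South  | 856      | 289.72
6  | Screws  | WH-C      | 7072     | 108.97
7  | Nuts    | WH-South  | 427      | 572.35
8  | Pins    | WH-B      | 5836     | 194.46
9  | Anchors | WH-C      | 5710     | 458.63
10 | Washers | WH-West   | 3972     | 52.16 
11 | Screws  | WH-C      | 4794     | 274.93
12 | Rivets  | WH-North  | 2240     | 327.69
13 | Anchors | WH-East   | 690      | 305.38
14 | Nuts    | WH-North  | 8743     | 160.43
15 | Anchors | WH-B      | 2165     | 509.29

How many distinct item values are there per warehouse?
SELECT warehouse, COUNT(DISTINCT item)
FROM inventory
GROUP BY warehouse

Result:
  WH-B: 3 distinct
  WH-C: 2 distinct
  WH-East: 1 distinct
  WH-North: 2 distinct
  WH-South: 2 distinct
  WH-West: 3 distinct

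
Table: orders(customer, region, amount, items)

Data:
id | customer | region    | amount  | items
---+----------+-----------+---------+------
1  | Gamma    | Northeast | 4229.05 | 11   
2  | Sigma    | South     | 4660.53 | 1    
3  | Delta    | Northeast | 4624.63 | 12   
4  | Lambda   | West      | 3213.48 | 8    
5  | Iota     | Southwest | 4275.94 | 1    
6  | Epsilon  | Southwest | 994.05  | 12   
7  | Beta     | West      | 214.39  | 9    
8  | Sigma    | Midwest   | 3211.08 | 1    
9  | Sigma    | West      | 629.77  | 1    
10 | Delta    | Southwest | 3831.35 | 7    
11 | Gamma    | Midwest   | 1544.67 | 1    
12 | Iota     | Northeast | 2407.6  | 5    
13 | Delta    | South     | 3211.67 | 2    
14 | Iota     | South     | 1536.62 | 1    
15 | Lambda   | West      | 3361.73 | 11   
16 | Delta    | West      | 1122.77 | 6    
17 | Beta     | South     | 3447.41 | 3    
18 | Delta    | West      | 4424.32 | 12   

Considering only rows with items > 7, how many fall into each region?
SELECT region, COUNT(*)
FROM orders
WHERE items > 7
GROUP BY region

Note: WHERE filters rows before grouping.

Result:
  Northeast: 2
  Southwest: 1
  West: 4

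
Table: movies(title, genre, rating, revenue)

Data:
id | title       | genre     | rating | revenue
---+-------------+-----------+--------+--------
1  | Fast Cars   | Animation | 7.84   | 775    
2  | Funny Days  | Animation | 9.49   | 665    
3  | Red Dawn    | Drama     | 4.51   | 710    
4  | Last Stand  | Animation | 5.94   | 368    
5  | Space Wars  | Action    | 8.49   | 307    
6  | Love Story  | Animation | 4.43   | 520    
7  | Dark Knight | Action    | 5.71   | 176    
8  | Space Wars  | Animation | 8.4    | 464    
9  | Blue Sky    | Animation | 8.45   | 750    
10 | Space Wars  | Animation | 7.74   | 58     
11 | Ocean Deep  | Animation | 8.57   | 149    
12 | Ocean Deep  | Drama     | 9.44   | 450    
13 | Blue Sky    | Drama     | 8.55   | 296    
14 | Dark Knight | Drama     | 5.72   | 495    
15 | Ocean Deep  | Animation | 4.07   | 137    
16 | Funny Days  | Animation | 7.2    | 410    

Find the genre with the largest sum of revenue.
SELECT genre, SUM(revenue) as val
FROM movies
GROUP BY genre
ORDER BY val DESC
LIMIT 1

Result: Animation with sum(revenue) = 4296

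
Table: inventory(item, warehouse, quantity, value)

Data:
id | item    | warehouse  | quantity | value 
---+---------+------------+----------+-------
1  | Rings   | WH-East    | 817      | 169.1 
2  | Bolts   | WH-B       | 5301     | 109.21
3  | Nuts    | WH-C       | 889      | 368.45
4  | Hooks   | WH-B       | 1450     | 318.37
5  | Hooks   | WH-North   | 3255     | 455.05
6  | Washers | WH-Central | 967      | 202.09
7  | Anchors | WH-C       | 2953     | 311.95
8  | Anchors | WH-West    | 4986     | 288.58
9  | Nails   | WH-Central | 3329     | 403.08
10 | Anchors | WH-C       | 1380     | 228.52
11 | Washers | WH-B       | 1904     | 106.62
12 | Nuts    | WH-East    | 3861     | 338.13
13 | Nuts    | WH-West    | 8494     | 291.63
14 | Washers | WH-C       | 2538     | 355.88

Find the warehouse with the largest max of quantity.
SELECT warehouse, MAX(quantity) as val
FROM inventory
GROUP BY warehouse
ORDER BY val DESC
LIMIT 1

Result: WH-West with max(quantity) = 8494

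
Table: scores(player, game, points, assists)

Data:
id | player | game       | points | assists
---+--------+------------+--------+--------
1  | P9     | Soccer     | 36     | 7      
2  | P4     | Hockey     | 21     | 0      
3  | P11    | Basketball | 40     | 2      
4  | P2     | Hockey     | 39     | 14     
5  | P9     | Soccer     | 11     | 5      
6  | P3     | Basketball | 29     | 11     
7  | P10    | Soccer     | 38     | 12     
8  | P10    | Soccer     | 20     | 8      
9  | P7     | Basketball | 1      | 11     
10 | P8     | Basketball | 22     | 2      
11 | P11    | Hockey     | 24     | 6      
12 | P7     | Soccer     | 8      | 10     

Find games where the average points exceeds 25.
SELECT game, AVG(points)
FROM scores
GROUP BY game
HAVING AVG(points) > 25

Result:
  Hockey: avg=28.00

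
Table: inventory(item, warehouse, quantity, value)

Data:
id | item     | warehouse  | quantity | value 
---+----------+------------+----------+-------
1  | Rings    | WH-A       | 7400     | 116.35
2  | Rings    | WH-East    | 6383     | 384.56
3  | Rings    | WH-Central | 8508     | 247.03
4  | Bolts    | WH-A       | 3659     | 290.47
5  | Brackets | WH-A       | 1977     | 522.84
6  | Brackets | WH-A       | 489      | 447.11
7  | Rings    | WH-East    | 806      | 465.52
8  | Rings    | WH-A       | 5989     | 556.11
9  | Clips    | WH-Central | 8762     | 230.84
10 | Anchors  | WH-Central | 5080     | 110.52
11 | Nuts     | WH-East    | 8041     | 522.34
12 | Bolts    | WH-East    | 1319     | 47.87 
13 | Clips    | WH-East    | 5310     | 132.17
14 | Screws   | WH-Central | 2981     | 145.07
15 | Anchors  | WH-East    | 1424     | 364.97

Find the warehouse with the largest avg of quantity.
SELECT warehouse, AVG(quantity) as val
FROM inventory
GROUP BY warehouse
ORDER BY val DESC
LIMIT 1

Result: WH-Central with avg(quantity) = 6332.75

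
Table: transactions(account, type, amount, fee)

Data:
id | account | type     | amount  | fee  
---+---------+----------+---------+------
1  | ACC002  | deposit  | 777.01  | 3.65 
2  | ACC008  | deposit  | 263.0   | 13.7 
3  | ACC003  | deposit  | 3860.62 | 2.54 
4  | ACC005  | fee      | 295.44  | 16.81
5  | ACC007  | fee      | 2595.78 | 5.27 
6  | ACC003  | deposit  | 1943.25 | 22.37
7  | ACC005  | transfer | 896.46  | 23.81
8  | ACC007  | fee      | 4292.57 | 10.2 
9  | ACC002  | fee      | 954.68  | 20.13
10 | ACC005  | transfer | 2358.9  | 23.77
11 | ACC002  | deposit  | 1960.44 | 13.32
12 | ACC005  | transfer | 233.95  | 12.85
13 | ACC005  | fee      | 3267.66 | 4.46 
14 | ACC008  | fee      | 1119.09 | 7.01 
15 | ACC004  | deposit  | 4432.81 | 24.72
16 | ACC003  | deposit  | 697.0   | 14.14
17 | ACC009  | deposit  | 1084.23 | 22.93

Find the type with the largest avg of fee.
SELECT type, AVG(fee) as val
FROM transactions
GROUP BY type
ORDER BY val DESC
LIMIT 1

Result: transfer with avg(fee) = 20.14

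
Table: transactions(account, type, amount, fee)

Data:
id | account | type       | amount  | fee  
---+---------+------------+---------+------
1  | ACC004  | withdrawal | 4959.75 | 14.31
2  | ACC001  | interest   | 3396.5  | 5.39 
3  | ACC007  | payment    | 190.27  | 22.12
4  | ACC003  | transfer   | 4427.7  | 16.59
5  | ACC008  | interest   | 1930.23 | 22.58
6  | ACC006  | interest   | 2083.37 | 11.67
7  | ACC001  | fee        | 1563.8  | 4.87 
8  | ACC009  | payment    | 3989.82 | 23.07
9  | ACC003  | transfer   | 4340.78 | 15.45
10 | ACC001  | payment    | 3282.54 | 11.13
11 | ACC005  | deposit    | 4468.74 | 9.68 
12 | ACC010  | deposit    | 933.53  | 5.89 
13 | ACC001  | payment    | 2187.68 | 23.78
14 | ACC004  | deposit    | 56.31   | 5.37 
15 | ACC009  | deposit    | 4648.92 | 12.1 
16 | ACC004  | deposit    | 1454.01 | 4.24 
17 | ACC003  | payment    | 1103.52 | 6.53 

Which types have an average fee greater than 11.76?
SELECT type, AVG(fee)
FROM transactions
GROUP BY type
HAVING AVG(fee) > 11.76

Result:
  interest: avg=13.21
  payment: avg=17.33
  transfer: avg=16.02
  withdrawal: avg=14.31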